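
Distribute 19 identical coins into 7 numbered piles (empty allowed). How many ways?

Stars and bars: C(n+k-1, k-1) = C(25,6).

Final answer: C(25,6) = 177100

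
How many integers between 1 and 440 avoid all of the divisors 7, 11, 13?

|div by 7|=62, |div by 11|=40, |div by 13|=33.
|div by 7&11|=5, |div by 7&13|=4, |div by 11&13|=3, |div by all|=0.
By inclusion-exclusion, divisible by at least one: 62+40+33-5-4-3+0 = 123.
Not divisible by any: 440 - 123.

Final answer: 317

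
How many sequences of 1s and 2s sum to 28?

Let f(n) be the number of climbs. Removing the last move (1 or 2 steps) gives f(n) = f(n-1) + f(n-2); base cases f(1)=1, f(2)=2.
Building up term by term: f(1)=1, f(2)=2, f(3)=3, f(4)=5, f(5)=8, f(6)=13, f(7)=21, f(8)=34, f(9)=55, f(10)=89, f(11)=144, f(12)=233, f(13)=377, f(14)=610, f(15)=987, f(16)=1597, f(17)=2584, f(18)=4181, f(19)=6765, f(20)=10946, f(21)=17711, f(22)=28657, f(23)=46368, f(24)=75025, f(25)=121393, f(26)=196418, f(27)=317811, f(28)=514229.

Final answer: 514229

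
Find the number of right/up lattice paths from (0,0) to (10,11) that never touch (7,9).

Total paths to (10,11): C(21,11) = 352716.
Paths through (7,9): C(16,9) x C(5,2) = 114400.
Avoiding (7,9): 352716 - 114400.

Final answer: 238316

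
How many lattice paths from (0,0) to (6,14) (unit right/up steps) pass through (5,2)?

Paths (0,0)->(5,2): C(7,2) = 21.
Paths (5,2)->(6,14): C(13,12) = 13.
By multiplication principle: 21 x 13.

Final answer: 273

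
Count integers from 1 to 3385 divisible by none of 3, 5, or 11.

|div by 3|=1128, |div by 5|=677, |div by 11|=307.
|div by 3&5|=225, |div by 3&11|=102, |div by 5&11|=61, |div by all|=20.
By inclusion-exclusion, divisible by at least one: 1128+677+307-225-102-61+20 = 1744.
Not divisible by any: 3385 - 1744.

Final answer: 1641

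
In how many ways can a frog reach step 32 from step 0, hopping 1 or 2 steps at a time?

Let f(n) be the number of climbs. Removing the last move (1 or 2 steps) gives f(n) = f(n-1) + f(n-2); base cases f(1)=1, f(2)=2.
Iterating the recurrence: f(1)=1, f(2)=2, f(3)=3, f(4)=5, f(5)=8, f(6)=13, f(7)=21, f(8)=34, f(9)=55, f(10)=89, f(11)=144, f(12)=233, f(13)=377, f(14)=610, f(15)=987, f(16)=1597, f(17)=2584, f(18)=4181, f(19)=6765, f(20)=10946, f(21)=17711, f(22)=28657, f(23)=46368, f(24)=75025, f(25)=121393, f(26)=196418, f(27)=317811, f(28)=514229, f(29)=832040, f(30)=1346269, f(31)=2178309, f(32)=3524578.

Final answer: 3524578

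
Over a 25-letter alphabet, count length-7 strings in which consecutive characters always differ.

First character: 25 choices. Each subsequent: 24 choices (must differ from the previous one).
Total: 25 x 24^6.

Final answer: 25 x 24^{6} = 4777574400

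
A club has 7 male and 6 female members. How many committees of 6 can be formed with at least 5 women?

Sum over valid woman counts:
C(6,5)C(7,1) = 42
C(6,6)C(7,0) = 1
Total: 42 + 1.

Final answer: 43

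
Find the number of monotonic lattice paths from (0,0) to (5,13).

Each path has 5 right steps and 13 up steps in some order (18 steps total).
Choose which 13 of the 18 steps are up: C(18,13).

Final answer: C(18,13) = 8568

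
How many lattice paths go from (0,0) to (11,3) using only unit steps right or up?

Each path has 11 right steps and 3 up steps in some order (14 steps total).
Choose which 3 of the 14 steps are up: C(14,3).

Final answer: C(14,3) = 364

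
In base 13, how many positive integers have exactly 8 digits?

These are the integers in [13^7, 13^8), so the count is 13^8 - 13^7 = 12 x 13^7.

Final answer: 752982204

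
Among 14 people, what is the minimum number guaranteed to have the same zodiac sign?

There are 12 possible values for zodiac sign. With 14 people and 12 categories, by pigeonhole: ceiling(14/12).

Final answer: 2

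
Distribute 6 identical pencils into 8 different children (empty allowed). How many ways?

Stars and bars: C(n+k-1, k-1) = C(13,7).

Final answer: C(13,7) = 1716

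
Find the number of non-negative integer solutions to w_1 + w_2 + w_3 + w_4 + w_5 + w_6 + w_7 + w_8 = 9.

Stars and bars with 9 stars and 7 bars:
C(9+8-1, 8-1) = C(16,7).

Final answer: C(16,7) = 11440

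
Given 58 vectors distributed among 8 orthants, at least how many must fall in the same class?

By pigeonhole with 58 objects and 8 categories: ceiling(58/8).

Final answer: 8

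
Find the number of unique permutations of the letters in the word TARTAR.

Letters (A:2, R:2, T:2). Total letters: 6.
Permutations = 6!/(2! x 2! x 2!).

Final answer: 90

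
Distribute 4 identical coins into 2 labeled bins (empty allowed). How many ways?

Stars and bars: C(n+k-1, k-1) = C(5,1).

Final answer: C(5,1) = 5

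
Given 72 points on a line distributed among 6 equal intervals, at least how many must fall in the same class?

By pigeonhole with 72 objects and 6 categories: ceiling(72/6).

Final answer: 12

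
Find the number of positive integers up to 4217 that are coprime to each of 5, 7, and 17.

|div by 5|=843, |div by 7|=602, |div by 17|=248.
|div by 5&7|=120, |div by 5&17|=49, |div by 7&17|=35, |div by all|=7.
By inclusion-exclusion, divisible by at least one: 843+602+248-120-49-35+7 = 1496.
Not divisible by any: 4217 - 1496.

Final answer: 2721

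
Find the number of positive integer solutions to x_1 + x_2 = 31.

Substitute x'_i = x_i - 1 (so x'_i >= 0). Then sum x'_i = 31 - 2 = 29.
Stars and bars: C(29+2-1, 2-1) = C(30,1).

Final answer: C(30,1) = 30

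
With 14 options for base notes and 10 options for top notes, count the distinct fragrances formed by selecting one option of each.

By the multiplication principle: 14 x 10.

Final answer: 140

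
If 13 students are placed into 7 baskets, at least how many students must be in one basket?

By the pigeonhole principle: ceiling(13/7).

Final answer: 2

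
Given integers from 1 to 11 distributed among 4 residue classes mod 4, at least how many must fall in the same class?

By pigeonhole with 11 objects and 4 categories: ceiling(11/4).

Final answer: 3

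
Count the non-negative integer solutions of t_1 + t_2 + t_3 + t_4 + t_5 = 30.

Stars and bars with 30 stars and 4 bars:
C(30+5-1, 5-1) = C(34,4).

Final answer: C(34,4) = 46376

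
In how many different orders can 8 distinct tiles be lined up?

The number of ways to arrange 8 distinct objects is 8!.

Final answer: 8! = 40320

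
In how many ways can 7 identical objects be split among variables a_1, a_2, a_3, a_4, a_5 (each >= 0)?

Stars and bars with 7 stars and 4 bars:
C(7+5-1, 5-1) = C(11,4).

Final answer: C(11,4) = 330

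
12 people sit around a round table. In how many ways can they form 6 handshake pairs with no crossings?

The structures are counted by the Catalan number C_n. Here n = 12/2 = 6.
Using C_0 = 1 and C_(k+1) = C_k x 2(2k+1)/(k+2), build up term by term: C_1=1, C_2=2, C_3=5, C_4=14, C_5=42, C_6=132.

Final answer: C_{6} = 132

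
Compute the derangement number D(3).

D(n) = (n-1)(D(n-1) + D(n-2)), D(0)=1, D(1)=0.
Building up: D(2)=1.
D(3) = 2 x (D(2) + D(1)) = 2 x (1 + 0).

Final answer: D(3) = 2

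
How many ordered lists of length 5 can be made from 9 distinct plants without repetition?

P(9,5) = 9!/(9-5)! = 9!/4!.

Final answer: P(9,5) = 15120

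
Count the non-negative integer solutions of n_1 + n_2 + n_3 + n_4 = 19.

Stars and bars with 19 stars and 3 bars:
C(19+4-1, 4-1) = C(22,3).

Final answer: C(22,3) = 1540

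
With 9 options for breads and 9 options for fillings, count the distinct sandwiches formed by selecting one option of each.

By the multiplication principle: 9 x 9.

Final answer: 81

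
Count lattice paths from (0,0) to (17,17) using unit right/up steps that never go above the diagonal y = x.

Total monotonic paths to (17,17): C(34,17) = 2333606220.
A path is bad iff it touches y = x + 1; reflecting its initial segment maps bad paths bijectively onto all paths to (16,18), of which there are C(34,18) = 2203961430.
Valid Dyck paths: 2333606220 - 2203961430.
(These counts are the Catalan numbers.)

Final answer: C_{17} = 129644790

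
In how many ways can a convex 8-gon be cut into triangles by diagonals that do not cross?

This is a standard Catalan-number count: the answer is C_n. Here n = 8 - 2 = 6.
C_n = C(2n,n)/(n+1), so C_{6} = C(12,6)/7 = 924/7.

Final answer: C_{6} = 132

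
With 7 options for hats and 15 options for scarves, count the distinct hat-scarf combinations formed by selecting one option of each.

By the multiplication principle: 7 x 15.

Final answer: 105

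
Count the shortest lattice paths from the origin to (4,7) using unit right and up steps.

Each path has 4 right steps and 7 up steps in some order (11 steps total).
Choose which 7 of the 11 steps are up: C(11,7).

Final answer: C(11,7) = 330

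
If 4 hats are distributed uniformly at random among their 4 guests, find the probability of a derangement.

Derangements satisfy D(n) = (n-1)(D(n-1) + D(n-2)), starting from D(0)=1, D(1)=0.
Building up: D(2)=1, D(3)=2, D(4)=9.
Total arrangements: 4! = 24.
Probability = D(4)/4! = 3/8.

Final answer: D(4)/4! = 9/24 = 0.375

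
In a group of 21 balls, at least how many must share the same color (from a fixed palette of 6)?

There are 6 possible values for color (from a fixed palette of 6). With 21 balls and 6 categories, by pigeonhole: ceiling(21/6).

Final answer: 4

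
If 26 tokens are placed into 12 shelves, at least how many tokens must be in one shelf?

By the pigeonhole principle: ceiling(26/12).

Final answer: 3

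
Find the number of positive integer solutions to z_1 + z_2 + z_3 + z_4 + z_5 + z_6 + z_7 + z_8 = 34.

Substitute z'_i = z_i - 1 (so z'_i >= 0). Then sum z'_i = 34 - 8 = 26.
Stars and bars: C(26+8-1, 8-1) = C(33,7).

Final answer: C(33,7) = 4272048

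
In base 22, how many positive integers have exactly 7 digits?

Leading digit: 21 options (nonzero). Other 6 digit(s): 22 options each.
Total: 21 x 22^6.

Final answer: 2380977984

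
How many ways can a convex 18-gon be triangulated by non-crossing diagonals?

This is a standard Catalan-number count: the answer is C_n. Here n = 18 - 2 = 16.
C_n = (2n)!/(n!(n+1)!), so C_{16} = 32!/(16! x 17!) = C(32,16)/17 = 601080390/17.

Final answer: C_{16} = 35357670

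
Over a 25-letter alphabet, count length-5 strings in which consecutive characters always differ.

First character: 25 choices. Each subsequent: 24 choices (must differ from the previous one).
Total: 25 x 24^4.

Final answer: 25 x 24^{4} = 8294400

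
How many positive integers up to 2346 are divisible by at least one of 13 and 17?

Multiples of 13: 180. Multiples of 17: 138. Of both (lcm=221): 10.
By inclusion-exclusion: 180 + 138 - 10.

Final answer: 308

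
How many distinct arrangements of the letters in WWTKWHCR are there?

Letters (C:1, H:1, K:1, R:1, T:1, W:3). Total letters: 8.
Permutations = 8!/(3!).

Final answer: 6720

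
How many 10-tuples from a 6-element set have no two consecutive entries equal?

Let g(n) count such strings. g(1) = 6, and each valid string of length n-1 extends in 5 ways (any symbol but the last), so g(n) = 5 g(n-1).
Total: g(10) = 6 x 5^9.

Final answer: 6 x 5^{9} = 11718750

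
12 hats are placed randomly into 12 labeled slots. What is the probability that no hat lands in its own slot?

Derangements satisfy D(n) = (n-1)(D(n-1) + D(n-2)), starting from D(0)=1, D(1)=0.
Building up: D(2)=1, D(3)=2, D(4)=9, D(5)=44, D(6)=265, D(7)=1854, D(8)=14833, D(9)=133496, D(10)=1334961, D(11)=14684570, D(12)=176214841.
Total arrangements: 12! = 479001600.
Probability = D(12)/12! = 16019531/43545600.

Final answer: D(12)/12! = 176214841/479001600 = 0.367879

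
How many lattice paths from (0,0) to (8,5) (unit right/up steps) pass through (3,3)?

Paths (0,0)->(3,3): C(6,3) = 20.
Paths (3,3)->(8,5): C(7,2) = 21.
By multiplication principle: 20 x 21.

Final answer: 420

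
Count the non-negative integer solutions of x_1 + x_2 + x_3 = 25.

Stars and bars with 25 stars and 2 bars:
C(25+3-1, 3-1) = C(27,2).

Final answer: C(27,2) = 351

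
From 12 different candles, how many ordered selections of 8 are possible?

P(12,8) = 12!/(12-8)! = 12!/4!.

Final answer: P(12,8) = 19958400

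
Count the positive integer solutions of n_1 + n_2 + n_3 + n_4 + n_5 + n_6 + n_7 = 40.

Substitute n'_i = n_i - 1 (so n'_i >= 0). Then sum n'_i = 40 - 7 = 33.
Stars and bars: C(33+7-1, 7-1) = C(39,6).

Final answer: C(39,6) = 3262623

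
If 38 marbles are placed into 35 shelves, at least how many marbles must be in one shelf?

By the pigeonhole principle: ceiling(38/35).

Final answer: 2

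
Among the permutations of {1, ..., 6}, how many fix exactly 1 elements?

Choose which 1 elements are fixed: C(6,1) = 6.
Derange the remaining 5 using D(j) = (j-1)(D(j-1) + D(j-2)), D(0)=1, D(1)=0: D(2)=1, D(3)=2, D(4)=9, D(5)=44.
Total: 6 x 44.

Final answer: C(6,1) D(5) = 264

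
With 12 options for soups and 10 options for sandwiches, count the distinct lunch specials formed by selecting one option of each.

By the multiplication principle: 12 x 10.

Final answer: 120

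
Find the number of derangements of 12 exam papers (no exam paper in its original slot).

Derangements satisfy D(n) = (n-1)(D(n-1) + D(n-2)), starting from D(0)=1, D(1)=0.
D(2) = 1 x (0 + 1) = 1
D(3) = 2 x (1 + 0) = 2
D(4) = 3 x (2 + 1) = 9
D(5) = 4 x (9 + 2) = 44
D(6) = 5 x (44 + 9) = 265
D(7) = 6 x (265 + 44) = 1854
D(8) = 7 x (1854 + 265) = 14833
D(9) = 8 x (14833 + 1854) = 133496
D(10) = 9 x (133496 + 14833) = 1334961
D(11) = 10 x (1334961 + 133496) = 14684570
D(12) = 11 x (D(11) + D(10)) = 11 x (14684570 + 1334961)

Final answer: D(12) = 176214841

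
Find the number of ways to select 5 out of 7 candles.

C(7,5) = 7!/(5! x (7-5)!).

Final answer: C(7,5) = 21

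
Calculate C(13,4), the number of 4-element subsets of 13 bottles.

C(13,4) = 13!/(4! x (13-4)!).

Final answer: C(13,4) = 715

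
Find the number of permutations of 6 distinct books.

The number of ways to arrange 6 distinct objects is 6!.

Final answer: 6! = 720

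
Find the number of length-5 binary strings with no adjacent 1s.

Let a(n) count valid strings. If the last bit is 0 the prefix is any valid string of length n-1; if it is 1 the string must end in 01 with a valid prefix of length n-2. So a(n) = a(n-1) + a(n-2), a(1)=2, a(2)=3.
Iterating the recurrence: a(1)=2, a(2)=3, a(3)=5, a(4)=8, a(5)=13.

Final answer: 13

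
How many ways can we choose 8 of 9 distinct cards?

C(9,8) = 9!/(8! x 1!).

Final answer: \binom{9}{8} = 9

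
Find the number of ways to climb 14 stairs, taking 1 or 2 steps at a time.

Condition on the final move: it is a 1-step (f(n-1) ways to get there) or a 2-step (f(n-2) ways), so f(n) = f(n-1) + f(n-2), with f(1)=1, f(2)=2.
Computing successive values: f(1)=1, f(2)=2, f(3)=3, f(4)=5, f(5)=8, f(6)=13, f(7)=21, f(8)=34, f(9)=55, f(10)=89, f(11)=144, f(12)=233, f(13)=377, f(14)=610.

Final answer: 610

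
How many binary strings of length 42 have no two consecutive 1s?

A valid string ends in 0 (append to any length-(n-1) valid string) or in 01 (append to any length-(n-2) valid string), so a(n) = a(n-1) + a(n-2) with a(1)=2, a(2)=3.
Iterating the recurrence: a(1)=2, a(2)=3, a(3)=5, a(4)=8, a(5)=13, a(6)=21, a(7)=34, a(8)=55, a(9)=89, a(10)=144, a(11)=233, a(12)=377, a(13)=610, a(14)=987, a(15)=1597, a(16)=2584, a(17)=4181, a(18)=6765, a(19)=10946, a(20)=17711, a(21)=28657, a(22)=46368, a(23)=75025, a(24)=121393, a(25)=196418, a(26)=317811, a(27)=514229, a(28)=832040, a(29)=1346269, a(30)=2178309, a(31)=3524578, a(32)=5702887, a(33)=9227465, a(34)=14930352, a(35)=24157817, a(36)=39088169, a(37)=63245986, a(38)=102334155, a(39)=165580141, a(40)=267914296, a(41)=433494437, a(42)=701408733.

Final answer: 701408733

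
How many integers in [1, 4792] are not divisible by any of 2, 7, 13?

|div by 2|=2396, |div by 7|=684, |div by 13|=368.
|div by 2&7|=342, |div by 2&13|=184, |div by 7&13|=52, |div by all|=26.
By inclusion-exclusion, divisible by at least one: 2396+684+368-342-184-52+26 = 2896.
Not divisible by any: 4792 - 2896.

Final answer: 1896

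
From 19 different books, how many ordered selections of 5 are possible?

P(19,5) = 19!/(19-5)! = 19!/14!.

Final answer: P(19,5) = 1395360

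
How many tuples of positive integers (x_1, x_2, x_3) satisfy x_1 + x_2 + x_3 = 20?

Substitute x'_i = x_i - 1 (so x'_i >= 0). Then sum x'_i = 20 - 3 = 17.
Stars and bars: C(17+3-1, 3-1) = C(19,2).

Final answer: C(19,2) = 171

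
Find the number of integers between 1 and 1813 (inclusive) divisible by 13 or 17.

Multiples of 13: 139. Multiples of 17: 106. Of both (lcm=221): 8.
By inclusion-exclusion: 139 + 106 - 8.

Final answer: 237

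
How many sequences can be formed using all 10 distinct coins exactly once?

The number of ways to arrange 10 distinct objects is 10!.

Final answer: 10! = 3628800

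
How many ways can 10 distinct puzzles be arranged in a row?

The number of ways to arrange 10 distinct objects is 10!.

Final answer: 10! = 3628800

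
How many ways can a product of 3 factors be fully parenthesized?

This is a standard Catalan-number count: the answer is C_n. Here n = 3 - 1 = 2.
C_n = C(2n,n) - C(2n,n+1), so C_{2} = C(4,2) - C(4,3) = 6 - 4.

Final answer: C_{2} = 2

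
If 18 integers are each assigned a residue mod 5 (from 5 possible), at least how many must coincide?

There are 5 possible values for residue mod 5. With 18 integers and 5 categories, by pigeonhole: ceiling(18/5).

Final answer: 4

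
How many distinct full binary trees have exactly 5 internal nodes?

This is counted by the nth Catalan number C_n. Here n = 5.
C_n = (2n)!/(n!(n+1)!), so C_{5} = 10!/(5! x 6!) = C(10,5)/6 = 252/6.

Final answer: C_{5} = 42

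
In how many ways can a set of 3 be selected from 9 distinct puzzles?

C(9,3) = 9!/(3! x 6!).

Final answer: \binom{9}{3} = 84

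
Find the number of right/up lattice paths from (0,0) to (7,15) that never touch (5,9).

Total paths to (7,15): C(22,15) = 170544.
Paths through (5,9): C(14,9) x C(8,6) = 56056.
Avoiding (5,9): 170544 - 56056.

Final answer: 114488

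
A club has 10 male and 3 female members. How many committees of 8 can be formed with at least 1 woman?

Sum over valid woman counts:
C(3,1)C(10,7) = 360
C(3,2)C(10,6) = 630
C(3,3)C(10,5) = 252
Total: 360 + 630 + 252.

Final answer: 1242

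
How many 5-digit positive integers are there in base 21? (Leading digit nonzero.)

These are the integers in [21^4, 21^5), so the count is 21^5 - 21^4 = 20 x 21^4.

Final answer: 3889620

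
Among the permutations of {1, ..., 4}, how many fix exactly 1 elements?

Choose which 1 elements are fixed: C(4,1) = 4.
Derange the remaining 3 using D(j) = (j-1)(D(j-1) + D(j-2)), D(0)=1, D(1)=0: D(2)=1, D(3)=2.
Total: 4 x 2.

Final answer: C(4,1) D(3) = 8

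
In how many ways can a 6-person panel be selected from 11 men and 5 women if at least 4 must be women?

Sum over valid woman counts:
C(5,4)C(11,2) = 275
C(5,5)C(11,1) = 11
Total: 275 + 11.

Final answer: 286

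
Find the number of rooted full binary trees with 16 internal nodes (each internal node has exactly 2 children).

This is counted by the nth Catalan number C_n. Here n = 16.
C_n = C(2n,n)/(n+1), so C_{16} = C(32,16)/17 = 601080390/17.

Final answer: C_{16} = 35357670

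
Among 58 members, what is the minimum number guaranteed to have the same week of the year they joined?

There are 52 possible values for week of the year they joined. With 58 members and 52 categories, by pigeonhole: ceiling(58/52).

Final answer: 2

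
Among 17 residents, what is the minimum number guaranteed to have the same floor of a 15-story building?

There are 15 possible values for floor of a 15-story building. With 17 residents and 15 categories, by pigeonhole: ceiling(17/15).

Final answer: 2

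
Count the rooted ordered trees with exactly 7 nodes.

This is a standard Catalan-number count: the answer is C_n. Here n = 7 - 1 = 6.
Using C_0 = 1 and C_(k+1) = C_k x 2(2k+1)/(k+2), build up term by term: C_1=1, C_2=2, C_3=5, C_4=14, C_5=42, C_6=132.

Final answer: C_{6} = 132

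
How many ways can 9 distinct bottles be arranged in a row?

The number of ways to arrange 9 distinct objects is 9!.

Final answer: 9! = 362880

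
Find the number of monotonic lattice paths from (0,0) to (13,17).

Each path has 13 right steps and 17 up steps in some order (30 steps total).
Choose which 17 of the 30 steps are up: C(30,17).

Final answer: C(30,17) = 119759850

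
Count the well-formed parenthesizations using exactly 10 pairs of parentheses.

The structures are counted by the Catalan number C_n. Here n = 10 (pairs).
C_n = C(2n,n)/(n+1), so C_{10} = C(20,10)/11 = 184756/11.

Final answer: C_{10} = 16796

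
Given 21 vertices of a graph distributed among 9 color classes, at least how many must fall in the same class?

By pigeonhole with 21 objects and 9 categories: ceiling(21/9).

Final answer: 3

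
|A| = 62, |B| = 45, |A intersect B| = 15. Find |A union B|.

|A union B| = |A| + |B| - |A intersect B| = 62 + 45 - 15.

Final answer: 92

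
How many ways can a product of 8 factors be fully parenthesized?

This is a standard Catalan-number count: the answer is C_n. Here n = 8 - 1 = 7.
C_n = C(2n,n) - C(2n,n+1), so C_{7} = C(14,7) - C(14,8) = 3432 - 3003.

Final answer: C_{7} = 429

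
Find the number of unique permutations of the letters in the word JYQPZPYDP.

Letters (D:1, J:1, P:3, Q:1, Y:2, Z:1). Total letters: 9.
Permutations = 9!/(3! x 2!).

Final answer: 30240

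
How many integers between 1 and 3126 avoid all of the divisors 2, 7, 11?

|div by 2|=1563, |div by 7|=446, |div by 11|=284.
|div by 2&7|=223, |div by 2&11|=142, |div by 7&11|=40, |div by all|=20.
By inclusion-exclusion, divisible by at least one: 1563+446+284-223-142-40+20 = 1908.
Not divisible by any: 3126 - 1908.

Final answer: 1218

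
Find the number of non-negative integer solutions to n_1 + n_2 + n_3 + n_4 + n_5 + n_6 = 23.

Stars and bars with 23 stars and 5 bars:
C(23+6-1, 6-1) = C(28,5).

Final answer: C(28,5) = 98280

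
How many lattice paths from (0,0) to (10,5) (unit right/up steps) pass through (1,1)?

Paths (0,0)->(1,1): C(2,1) = 2.
Paths (1,1)->(10,5): C(13,4) = 715.
By multiplication principle: 2 x 715.

Final answer: 1430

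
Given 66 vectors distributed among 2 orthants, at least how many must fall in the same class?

By pigeonhole with 66 objects and 2 categories: ceiling(66/2).

Final answer: 33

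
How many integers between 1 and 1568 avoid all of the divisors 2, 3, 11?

|div by 2|=784, |div by 3|=522, |div by 11|=142.
|div by 2&3|=261, |div by 2&11|=71, |div by 3&11|=47, |div by all|=23.
By inclusion-exclusion, divisible by at least one: 784+522+142-261-71-47+23 = 1092.
Not divisible by any: 1568 - 1092.

Final answer: 476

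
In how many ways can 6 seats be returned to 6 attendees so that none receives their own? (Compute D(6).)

D(n) = (n-1)(D(n-1) + D(n-2)), D(0)=1, D(1)=0.
D(2) = 1 x (0 + 1) = 1
D(3) = 2 x (1 + 0) = 2
D(4) = 3 x (2 + 1) = 9
D(5) = 4 x (9 + 2) = 44
D(6) = 5 x (D(5) + D(4)) = 5 x (44 + 9)

Final answer: D(6) = 265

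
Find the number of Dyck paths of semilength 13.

Total monotonic paths to (13,13): C(26,13) = 10400600.
A path is bad iff it touches y = x + 1; reflecting its initial segment maps bad paths bijectively onto all paths to (12,14), of which there are C(26,14) = 9657700.
Valid Dyck paths: 10400600 - 9657700.
(Check: C(26,13) - C(26,14) = C(26,13)/14, the Catalan number C_{13}.)

Final answer: C_{13} = 742900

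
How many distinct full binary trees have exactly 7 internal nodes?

The structures are counted by the Catalan number C_n. Here n = 7.
C_n = C(2n,n) - C(2n,n+1), so C_{7} = C(14,7) - C(14,8) = 3432 - 3003.

Final answer: C_{7} = 429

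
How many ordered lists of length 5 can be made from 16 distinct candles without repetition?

P(16,5) = 16!/(16-5)! = 16!/11!.

Final answer: P(16,5) = 524160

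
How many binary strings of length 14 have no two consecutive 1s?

Classify by the final bit: ...0 gives a(n-1) strings, ...01 gives a(n-2) strings. Thus a(n) = a(n-1) + a(n-2) with a(1)=2, a(2)=3.
Iterating the recurrence: a(1)=2, a(2)=3, a(3)=5, a(4)=8, a(5)=13, a(6)=21, a(7)=34, a(8)=55, a(9)=89, a(10)=144, a(11)=233, a(12)=377, a(13)=610, a(14)=987.

Final answer: 987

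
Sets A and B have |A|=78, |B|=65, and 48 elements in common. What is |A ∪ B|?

|A union B| = |A| + |B| - |A intersect B| = 78 + 65 - 48.

Final answer: 95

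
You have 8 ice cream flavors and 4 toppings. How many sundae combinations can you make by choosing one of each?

By the multiplication principle: 8 x 4.

Final answer: 32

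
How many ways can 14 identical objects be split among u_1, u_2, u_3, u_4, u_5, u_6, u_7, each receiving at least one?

Substitute u'_i = u_i - 1 (so u'_i >= 0). Then sum u'_i = 14 - 7 = 7.
Stars and bars: C(7+7-1, 7-1) = C(13,6).

Final answer: C(13,6) = 1716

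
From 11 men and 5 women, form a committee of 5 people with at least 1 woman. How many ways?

Sum over valid woman counts:
C(5,1)C(11,4) = 1650
C(5,2)C(11,3) = 1650
C(5,3)C(11,2) = 550
C(5,4)C(11,1) = 55
C(5,5)C(11,0) = 1
Total: 1650 + 1650 + 550 + 55 + 1.

Final answer: 3906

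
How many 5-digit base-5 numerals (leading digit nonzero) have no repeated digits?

The leading digit has 4 choices (anything but zero); the next has 4 (anything but the first), then 3, and so on, one fewer each time.
Total: 4 x 4 x 3 x 2 x 1.

Final answer: 96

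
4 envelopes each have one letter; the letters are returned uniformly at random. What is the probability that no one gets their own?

D(n) = (n-1)(D(n-1) + D(n-2)), D(0)=1, D(1)=0.
Building up: D(2)=1, D(3)=2, D(4)=9.
Total arrangements: 4! = 24.
Probability = D(4)/4! = 3/8.

Final answer: D(4)/4! = 9/24 = 0.375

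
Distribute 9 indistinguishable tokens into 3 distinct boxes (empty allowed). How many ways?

Stars and bars: C(n+k-1, k-1) = C(11,2).

Final answer: C(11,2) = 55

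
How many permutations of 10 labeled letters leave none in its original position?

D(n) = (n-1)(D(n-1) + D(n-2)), D(0)=1, D(1)=0.
D(2) = 1 x (0 + 1) = 1
D(3) = 2 x (1 + 0) = 2
D(4) = 3 x (2 + 1) = 9
D(5) = 4 x (9 + 2) = 44
D(6) = 5 x (44 + 9) = 265
D(7) = 6 x (265 + 44) = 1854
D(8) = 7 x (1854 + 265) = 14833
D(9) = 8 x (14833 + 1854) = 133496
D(10) = 9 x (D(9) + D(8)) = 9 x (133496 + 14833)

Final answer: D(10) = 1334961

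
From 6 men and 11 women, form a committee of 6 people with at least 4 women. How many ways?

Sum over valid woman counts:
C(11,4)C(6,2) = 4950
C(11,5)C(6,1) = 2772
C(11,6)C(6,0) = 462
Total: 4950 + 2772 + 462.

Final answer: 8184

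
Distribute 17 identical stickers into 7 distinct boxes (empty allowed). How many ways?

Stars and bars: C(n+k-1, k-1) = C(23,6).

Final answer: C(23,6) = 100947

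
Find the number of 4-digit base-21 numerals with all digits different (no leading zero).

First digit: 20 (nonzero). Second: 20 (not first). Third: 19, etc.
Total: 20 x 20 x 19 x 18.

Final answer: 136800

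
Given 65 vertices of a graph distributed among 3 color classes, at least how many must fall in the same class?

By pigeonhole with 65 objects and 3 categories: ceiling(65/3).

Final answer: 22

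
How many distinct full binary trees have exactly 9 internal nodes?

The structures are counted by the Catalan number C_n. Here n = 9.
Using C_0 = 1 and C_(k+1) = C_k x 2(2k+1)/(k+2), build up term by term: C_1=1, C_2=2, C_3=5, C_4=14, C_5=42, C_6=132, C_7=429, C_8=1430, C_9=4862.

Final answer: C_{9} = 4862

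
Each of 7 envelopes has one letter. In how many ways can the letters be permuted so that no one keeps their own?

Derangements satisfy D(n) = (n-1)(D(n-1) + D(n-2)), starting from D(0)=1, D(1)=0.
D(2) = 1 x (0 + 1) = 1
D(3) = 2 x (1 + 0) = 2
D(4) = 3 x (2 + 1) = 9
D(5) = 4 x (9 + 2) = 44
D(6) = 5 x (44 + 9) = 265
D(7) = 6 x (D(6) + D(5)) = 6 x (265 + 44)

Final answer: D(7) = 1854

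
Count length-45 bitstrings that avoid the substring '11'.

A valid string ends in 0 (append to any length-(n-1) valid string) or in 01 (append to any length-(n-2) valid string), so a(n) = a(n-1) + a(n-2) with a(1)=2, a(2)=3.
Computing successive values: a(1)=2, a(2)=3, a(3)=5, a(4)=8, a(5)=13, a(6)=21, a(7)=34, a(8)=55, a(9)=89, a(10)=144, a(11)=233, a(12)=377, a(13)=610, a(14)=987, a(15)=1597, a(16)=2584, a(17)=4181, a(18)=6765, a(19)=10946, a(20)=17711, a(21)=28657, a(22)=46368, a(23)=75025, a(24)=121393, a(25)=196418, a(26)=317811, a(27)=514229, a(28)=832040, a(29)=1346269, a(30)=2178309, a(31)=3524578, a(32)=5702887, a(33)=9227465, a(34)=14930352, a(35)=24157817, a(36)=39088169, a(37)=63245986, a(38)=102334155, a(39)=165580141, a(40)=267914296, a(41)=433494437, a(42)=701408733, a(43)=1134903170, a(44)=1836311903, a(45)=2971215073.

Final answer: 2971215073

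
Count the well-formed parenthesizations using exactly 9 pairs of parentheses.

The structures are counted by the Catalan number C_n. Here n = 9 (pairs).
C_n = C(2n,n)/(n+1), so C_{9} = C(18,9)/10 = 48620/10.

Final answer: C_{9} = 4862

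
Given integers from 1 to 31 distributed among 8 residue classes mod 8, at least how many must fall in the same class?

By pigeonhole with 31 objects and 8 categories: ceiling(31/8).

Final answer: 4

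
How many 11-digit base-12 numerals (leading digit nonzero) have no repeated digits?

The leading digit has 11 choices (anything but zero); the next has 11 (anything but the first), then 10, and so on, one fewer each time.
Total: 11 x 11 x 10 x 9 x 8 x 7 x 6 x 5 x 4 x 3 x 2.

Final answer: 439084800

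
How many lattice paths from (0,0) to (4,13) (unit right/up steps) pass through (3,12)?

Paths (0,0)->(3,12): C(15,12) = 455.
Paths (3,12)->(4,13): C(2,1) = 2.
By multiplication principle: 455 x 2.

Final answer: 910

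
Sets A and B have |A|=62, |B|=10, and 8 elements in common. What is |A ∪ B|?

|A union B| = |A| + |B| - |A intersect B| = 62 + 10 - 8.

Final answer: 64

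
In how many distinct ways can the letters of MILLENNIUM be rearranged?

Letters (E:1, I:2, L:2, M:2, N:2, U:1). Total letters: 10.
Permutations = 10!/(2! x 2! x 2! x 2!).

Final answer: 226800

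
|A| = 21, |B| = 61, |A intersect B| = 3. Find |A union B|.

|A union B| = |A| + |B| - |A intersect B| = 21 + 61 - 3.

Final answer: 79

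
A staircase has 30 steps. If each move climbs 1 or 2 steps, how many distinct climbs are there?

Let f(n) count the ways. The last step is size 1 or 2, so f(n) = f(n-1) + f(n-2) with f(1)=1, f(2)=2.
Computing successive values: f(1)=1, f(2)=2, f(3)=3, f(4)=5, f(5)=8, f(6)=13, f(7)=21, f(8)=34, f(9)=55, f(10)=89, f(11)=144, f(12)=233, f(13)=377, f(14)=610, f(15)=987, f(16)=1597, f(17)=2584, f(18)=4181, f(19)=6765, f(20)=10946, f(21)=17711, f(22)=28657, f(23)=46368, f(24)=75025, f(25)=121393, f(26)=196418, f(27)=317811, f(28)=514229, f(29)=832040, f(30)=1346269.

Final answer: 1346269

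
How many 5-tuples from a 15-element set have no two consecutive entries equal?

Let g(n) count such strings. g(1) = 15, and each valid string of length n-1 extends in 14 ways (any symbol but the last), so g(n) = 14 g(n-1).
Total: g(5) = 15 x 14^4.

Final answer: 15 x 14^{4} = 576240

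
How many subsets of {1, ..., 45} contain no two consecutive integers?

Condition on whether n belongs to the subset: if not, any valid subset of {1, ..., n-1} works (a(n-1)); if so, n-1 is excluded and the rest is a valid subset of {1, ..., n-2} (a(n-2)). Hence a(n) = a(n-1) + a(n-2), a(1)=2, a(2)=3.
Computing successive values: a(1)=2, a(2)=3, a(3)=5, a(4)=8, a(5)=13, a(6)=21, a(7)=34, a(8)=55, a(9)=89, a(10)=144, a(11)=233, a(12)=377, a(13)=610, a(14)=987, a(15)=1597, a(16)=2584, a(17)=4181, a(18)=6765, a(19)=10946, a(20)=17711, a(21)=28657, a(22)=46368, a(23)=75025, a(24)=121393, a(25)=196418, a(26)=317811, a(27)=514229, a(28)=832040, a(29)=1346269, a(30)=2178309, a(31)=3524578, a(32)=5702887, a(33)=9227465, a(34)=14930352, a(35)=24157817, a(36)=39088169, a(37)=63245986, a(38)=102334155, a(39)=165580141, a(40)=267914296, a(41)=433494437, a(42)=701408733, a(43)=1134903170, a(44)=1836311903, a(45)=2971215073.

Final answer: 2971215073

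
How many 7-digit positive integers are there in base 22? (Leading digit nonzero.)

In base 22, the leading digit has 21 choices (1..21); each of the remaining 6 digits has 22 choices.
Total: 21 x 22^6.

Final answer: 2380977984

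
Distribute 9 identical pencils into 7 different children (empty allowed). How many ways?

Stars and bars: C(n+k-1, k-1) = C(15,6).

Final answer: C(15,6) = 5005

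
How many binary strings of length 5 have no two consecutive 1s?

A valid string ends in 0 (append to any length-(n-1) valid string) or in 01 (append to any length-(n-2) valid string), so a(n) = a(n-1) + a(n-2) with a(1)=2, a(2)=3.
Iterating the recurrence: a(1)=2, a(2)=3, a(3)=5, a(4)=8, a(5)=13.

Final answer: 13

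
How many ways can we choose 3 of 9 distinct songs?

C(9,3) = 9!/(3! x (9-3)!).

Final answer: C(9,3) = 84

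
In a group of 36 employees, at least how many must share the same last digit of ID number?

There are 10 possible values for last digit of ID number. With 36 employees and 10 categories, by pigeonhole: ceiling(36/10).

Final answer: 4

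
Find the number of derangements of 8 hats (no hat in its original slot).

D(n) = (n-1)(D(n-1) + D(n-2)), D(0)=1, D(1)=0.
D(2) = 1 x (0 + 1) = 1
D(3) = 2 x (1 + 0) = 2
D(4) = 3 x (2 + 1) = 9
D(5) = 4 x (9 + 2) = 44
D(6) = 5 x (44 + 9) = 265
D(7) = 6 x (265 + 44) = 1854
D(8) = 7 x (D(7) + D(6)) = 7 x (1854 + 265)

Final answer: D(8) = 14833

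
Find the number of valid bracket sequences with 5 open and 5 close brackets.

This is a standard Catalan-number count: the answer is C_n. Here n = 5 (pairs).
Using C_0 = 1 and C_(k+1) = C_k x 2(2k+1)/(k+2), build up term by term: C_1=1, C_2=2, C_3=5, C_4=14, C_5=42.

Final answer: C_{5} = 42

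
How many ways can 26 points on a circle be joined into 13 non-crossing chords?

This is a standard Catalan-number count: the answer is C_n. Here n = 26/2 = 13.
C_n = C(2n,n)/(n+1), so C_{13} = C(26,13)/14 = 10400600/14.

Final answer: C_{13} = 742900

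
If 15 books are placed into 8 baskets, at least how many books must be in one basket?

By the pigeonhole principle: ceiling(15/8).

Final answer: 2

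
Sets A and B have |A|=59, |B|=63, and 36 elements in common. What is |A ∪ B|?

|A union B| = |A| + |B| - |A intersect B| = 59 + 63 - 36.

Final answer: 86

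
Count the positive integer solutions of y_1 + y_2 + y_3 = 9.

Substitute y'_i = y_i - 1 (so y'_i >= 0). Then sum y'_i = 9 - 3 = 6.
Stars and bars: C(6+3-1, 3-1) = C(8,2).

Final answer: C(8,2) = 28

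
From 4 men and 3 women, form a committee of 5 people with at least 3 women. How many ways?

Sum over valid woman counts:
C(3,3)C(4,2).

Final answer: 6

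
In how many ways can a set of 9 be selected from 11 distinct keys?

C(11,9) = 11!/(9! x 2!).

Final answer: \binom{11}{9} = 55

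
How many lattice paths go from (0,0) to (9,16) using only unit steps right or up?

Each path has 9 right steps and 16 up steps in some order (25 steps total).
Choose which 16 of the 25 steps are up: C(25,16).

Final answer: C(25,16) = 2042975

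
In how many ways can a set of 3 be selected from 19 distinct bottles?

C(19,3) = 19!/(3! x (19-3)!).

Final answer: C(19,3) = 969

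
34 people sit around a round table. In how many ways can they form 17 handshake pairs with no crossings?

This is counted by the nth Catalan number C_n. Here n = 34/2 = 17.
Using C_0 = 1 and C_(k+1) = C_k x 2(2k+1)/(k+2), build up term by term: C_1=1, C_2=2, C_3=5, C_4=14, C_5=42, C_6=132, C_7=429, C_8=1430, C_9=4862, C_10=16796, C_11=58786, C_12=208012, C_13=742900, C_14=2674440, C_15=9694845, C_16=35357670, C_17=129644790.

Final answer: C_{17} = 129644790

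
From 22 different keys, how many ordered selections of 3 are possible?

P(22,3) = 22!/(22-3)! = 22!/19!.

Final answer: P(22,3) = 9240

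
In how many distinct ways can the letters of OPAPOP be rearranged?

Letters (A:1, O:2, P:3). Total letters: 6.
Permutations = 6!/(3! x 2!).

Final answer: 60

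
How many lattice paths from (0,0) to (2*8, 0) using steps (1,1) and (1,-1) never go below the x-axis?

Total monotonic paths to (8,8): C(16,8) = 12870.
By the reflection principle, paths that go above the diagonal number C(16,9) = 11440.
Valid Dyck paths: 12870 - 11440.
(This is the Catalan number C_{8}.)

Final answer: C_{8} = 1430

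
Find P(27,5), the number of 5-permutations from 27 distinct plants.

P(27,5) = 27!/(27-5)! = 27!/22!.

Final answer: P(27,5) = 9687600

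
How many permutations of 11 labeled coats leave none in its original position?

D(n) = (n-1)(D(n-1) + D(n-2)), D(0)=1, D(1)=0.
D(2) = 1 x (0 + 1) = 1
D(3) = 2 x (1 + 0) = 2
D(4) = 3 x (2 + 1) = 9
D(5) = 4 x (9 + 2) = 44
D(6) = 5 x (44 + 9) = 265
D(7) = 6 x (265 + 44) = 1854
D(8) = 7 x (1854 + 265) = 14833
D(9) = 8 x (14833 + 1854) = 133496
D(10) = 9 x (133496 + 14833) = 1334961
D(11) = 10 x (D(10) + D(9)) = 10 x (1334961 + 133496)

Final answer: D(11) = 14684570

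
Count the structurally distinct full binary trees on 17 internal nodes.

This is counted by the nth Catalan number C_n. Here n = 17.
C_n = C(2n,n)/(n+1), so C_{17} = C(34,17)/18 = 2333606220/18.

Final answer: C_{17} = 129644790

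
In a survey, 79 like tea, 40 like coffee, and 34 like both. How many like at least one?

|A union B| = |A| + |B| - |A intersect B| = 79 + 40 - 34.

Final answer: 85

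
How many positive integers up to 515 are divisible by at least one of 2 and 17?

Multiples of 2: 257. Multiples of 17: 30. Of both (lcm=34): 15.
By inclusion-exclusion: 257 + 30 - 15.

Final answer: 272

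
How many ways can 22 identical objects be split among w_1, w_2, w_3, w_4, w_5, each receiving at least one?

Substitute w'_i = w_i - 1 (so w'_i >= 0). Then sum w'_i = 22 - 5 = 17.
Stars and bars: C(17+5-1, 5-1) = C(21,4).

Final answer: C(21,4) = 5985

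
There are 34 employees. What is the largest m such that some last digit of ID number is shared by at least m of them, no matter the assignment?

There are 10 possible values for last digit of ID number. With 34 employees and 10 categories, by pigeonhole: ceiling(34/10).

Final answer: 4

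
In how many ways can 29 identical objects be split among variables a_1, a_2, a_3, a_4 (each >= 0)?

Stars and bars with 29 stars and 3 bars:
C(29+4-1, 4-1) = C(32,3).

Final answer: C(32,3) = 4960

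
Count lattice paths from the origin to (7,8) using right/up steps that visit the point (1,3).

Paths (0,0)->(1,3): C(4,3) = 4.
Paths (1,3)->(7,8): C(11,5) = 462.
By multiplication principle: 4 x 462.

Final answer: 1848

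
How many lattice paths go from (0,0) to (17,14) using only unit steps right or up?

Each path has 17 right steps and 14 up steps in some order (31 steps total).
Choose which 14 of the 31 steps are up: C(31,14).

Final answer: C(31,14) = 265182525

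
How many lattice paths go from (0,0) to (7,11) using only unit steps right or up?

Each path has 7 right steps and 11 up steps in some order (18 steps total).
Choose which 11 of the 18 steps are up: C(18,11).

Final answer: C(18,11) = 31824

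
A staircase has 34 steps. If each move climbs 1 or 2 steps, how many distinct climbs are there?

Let f(n) be the number of climbs. Removing the last move (1 or 2 steps) gives f(n) = f(n-1) + f(n-2); base cases f(1)=1, f(2)=2.
Computing successive values: f(1)=1, f(2)=2, f(3)=3, f(4)=5, f(5)=8, f(6)=13, f(7)=21, f(8)=34, f(9)=55, f(10)=89, f(11)=144, f(12)=233, f(13)=377, f(14)=610, f(15)=987, f(16)=1597, f(17)=2584, f(18)=4181, f(19)=6765, f(20)=10946, f(21)=17711, f(22)=28657, f(23)=46368, f(24)=75025, f(25)=121393, f(26)=196418, f(27)=317811, f(28)=514229, f(29)=832040, f(30)=1346269, f(31)=2178309, f(32)=3524578, f(33)=5702887, f(34)=9227465.

Final answer: 9227465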